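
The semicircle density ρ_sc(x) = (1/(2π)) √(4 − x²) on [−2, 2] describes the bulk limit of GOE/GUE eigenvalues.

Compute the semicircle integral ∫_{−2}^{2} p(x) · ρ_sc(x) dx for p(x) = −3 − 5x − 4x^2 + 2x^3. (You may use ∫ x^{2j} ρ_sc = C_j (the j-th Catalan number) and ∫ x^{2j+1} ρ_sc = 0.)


Write p(x) = Σ a_i x^i, split into monomials and integrate each against ρ_sc separately.
Using ∫ x^{2j} ρ_sc = C_j = (1/(j+1)) C(2j, j) (Catalan numbers) and ∫ x^{2j+1} ρ_sc = 0 (odd monomials vanish by symmetry):
  i = 0 (even): a_0 · C_{0} = -3 · 1 = -3
  i = 1 (odd): ∫ x^1 ρ_sc = 0 (vanishes)
  i = 2 (even): a_2 · C_{1} = -4 · 1 = -4
  i = 3 (odd): ∫ x^3 ρ_sc = 0 (vanishes)

Summing the contributions: ∫_{−2}^{2} p(x) ρ_sc(x) dx = (-3) + (-4) = -7.


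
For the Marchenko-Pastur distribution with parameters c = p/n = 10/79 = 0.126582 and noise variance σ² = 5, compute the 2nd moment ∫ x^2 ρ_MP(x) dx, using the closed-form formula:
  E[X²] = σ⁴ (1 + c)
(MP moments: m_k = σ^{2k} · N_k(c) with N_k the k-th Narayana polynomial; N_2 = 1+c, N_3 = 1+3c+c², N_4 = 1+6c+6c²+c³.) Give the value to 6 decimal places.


E[X²] = σ⁴ (1 + c) (second MP moment). With σ² = 5 (so σ⁴ = 25) and c = 10/79 = 0.126582: E[X²] = 25 · (1 + 0.126582) = 25 · 1.126582.

So E[X^2] = 28.164557.


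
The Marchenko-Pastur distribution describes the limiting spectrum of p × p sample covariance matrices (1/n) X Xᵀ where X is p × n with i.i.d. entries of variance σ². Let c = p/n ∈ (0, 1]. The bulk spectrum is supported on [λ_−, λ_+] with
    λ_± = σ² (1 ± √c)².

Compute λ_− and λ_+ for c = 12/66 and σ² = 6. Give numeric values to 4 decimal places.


c = 12/66 = 0.181818; √c = 0.426401.
λ_− = σ² (1 − √c)² = 6 · (1 − 0.426401)² = 6 · (0.573599)² = 1.974092.
λ_+ = σ² (1 + √c)² = 6 · (1 + 0.426401)² = 6 · (1.426401)² = 12.207726.

Rounded to 4 decimal places: λ_− ≈ 1.9741, λ_+ ≈ 12.2077.


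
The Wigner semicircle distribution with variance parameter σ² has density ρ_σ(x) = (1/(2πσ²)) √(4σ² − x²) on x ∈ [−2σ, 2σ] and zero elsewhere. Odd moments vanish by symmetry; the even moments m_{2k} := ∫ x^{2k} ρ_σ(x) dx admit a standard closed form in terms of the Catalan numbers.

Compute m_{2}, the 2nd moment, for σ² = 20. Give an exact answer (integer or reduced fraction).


By the scaled semicircle moment identity, m_{2k} = σ^{2k} · C_k with k = 1.
C_1 = (1/(k+1)) · C(2k, k) = (1/2) · C(2, 1) = (1/2) · 2 = 1.
σ^{2k} = (σ²)^k = (20)^1 = 20.

Therefore m_{2} = σ^{2} · C_1 = 20 · 1 = 20.


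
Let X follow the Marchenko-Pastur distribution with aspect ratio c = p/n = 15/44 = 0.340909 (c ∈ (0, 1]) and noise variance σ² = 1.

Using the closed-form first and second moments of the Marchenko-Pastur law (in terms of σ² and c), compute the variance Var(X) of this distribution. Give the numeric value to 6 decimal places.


Recall the MP moments m_1 = E[X] = σ² and m_2 = E[X²] = σ⁴ (1 + c).
m_1 = E[X] = σ² = 1, so m_1² = 1.
m_2 = E[X²] = σ⁴ (1 + c) = 1 · (1 + 0.340909) = 1 · 1.340909 = 1.340909.
(Note m_2 − m_1² simplifies to c · σ⁴ = 0.340909 · 1.)

Var(X) = m_2 − m_1² = 1.340909 − 1 = 0.340909.


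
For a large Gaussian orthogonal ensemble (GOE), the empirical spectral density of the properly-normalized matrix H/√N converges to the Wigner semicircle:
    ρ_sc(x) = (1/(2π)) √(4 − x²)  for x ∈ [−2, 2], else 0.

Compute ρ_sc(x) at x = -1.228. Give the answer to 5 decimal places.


ρ_sc(x) = (1/(2π)) √(4 − x²). With x = -1.228:
  4 − x² = 4 − (-1.228)² = 4 − 1.507984 = 2.492016.
  √(4 − x²) = 1.578612.
  1/(2π) = 0.159155.
  ρ_sc(-1.228) = 0.159155 · 1.578612 = 0.251244.

Rounded to 5 decimal places: ρ_sc(-1.228) ≈ 0.25124.


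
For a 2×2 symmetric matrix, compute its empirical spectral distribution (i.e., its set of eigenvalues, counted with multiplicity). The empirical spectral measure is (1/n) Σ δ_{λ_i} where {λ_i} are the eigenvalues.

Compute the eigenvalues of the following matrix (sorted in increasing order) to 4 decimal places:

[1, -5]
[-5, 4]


Since M is real symmetric, both eigenvalues are real; they are the roots of det(λI − M) = λ² − (tr M) λ + det M.
tr M = 1 + 4 = 5.
det M = 1·4 − (-5)² = 4 − 25 = -21.
Characteristic polynomial: λ² − 5λ − 21 = 0.
Discriminant Δ = (tr M)² − 4·det M = 25 − (-84) = 109; √Δ = 10.440307.
λ = (tr M ± √Δ)/2 = (5 ± 10.440307)/2, giving (tr M − √Δ)/2 = -2.7202 and (tr M + √Δ)/2 = 7.7202.

Eigenvalues sorted in increasing order: [-2.7202, 7.7202].


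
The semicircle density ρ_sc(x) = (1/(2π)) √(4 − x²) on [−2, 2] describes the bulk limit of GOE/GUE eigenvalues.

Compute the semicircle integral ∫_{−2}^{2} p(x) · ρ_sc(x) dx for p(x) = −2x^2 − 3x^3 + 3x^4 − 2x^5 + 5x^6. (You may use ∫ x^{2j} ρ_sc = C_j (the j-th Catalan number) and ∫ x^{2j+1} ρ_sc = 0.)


Write p(x) = Σ a_i x^i, split into monomials and integrate each against ρ_sc separately.
Using ∫ x^{2j} ρ_sc = C_j = (1/(j+1)) C(2j, j) (Catalan numbers) and ∫ x^{2j+1} ρ_sc = 0 (odd monomials vanish by symmetry):
  i = 2 (even): a_2 · C_{1} = -2 · 1 = -2
  i = 3 (odd): ∫ x^3 ρ_sc = 0 (vanishes)
  i = 4 (even): a_4 · C_{2} = 3 · 2 = 6
  i = 5 (odd): ∫ x^5 ρ_sc = 0 (vanishes)
  i = 6 (even): a_6 · C_{3} = 5 · 5 = 25

Summing the contributions: ∫_{−2}^{2} p(x) ρ_sc(x) dx = (-2) + 6 + 25 = 29.


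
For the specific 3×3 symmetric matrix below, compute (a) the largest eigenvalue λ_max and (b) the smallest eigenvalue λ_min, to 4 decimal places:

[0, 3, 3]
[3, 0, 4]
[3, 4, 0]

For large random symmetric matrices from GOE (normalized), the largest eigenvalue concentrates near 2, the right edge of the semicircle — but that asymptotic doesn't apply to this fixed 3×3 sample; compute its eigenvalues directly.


Since M is real symmetric, all three eigenvalues are real; they are the roots of det(λI − M) = λ³ − (tr M) λ² + s λ − det M, where s is the sum of the principal 2×2 minors.
tr M = 0 + 0 + 0 = 0.
s = (0·0 − 3²) + (0·0 − 3²) + (0·0 − 4²) = -9 + (-9) + (-16) = -34.
det M (expand along row 1) = 0·(-16) − 3·(-12) + 3·12 = 72.
Characteristic polynomial: λ³ − 34λ − 72 = 0.
Substitute λ = y + (tr M)/3 = y + 0.000000 to remove the quadratic term: y³ + p·y + q = 0 with p = s − (tr M)²/3 = -34.000000 and q = −2(tr M)³/27 + (tr M)·s/3 − det M = -72.000000.
Three real roots ⇒ use the trigonometric (Viète) form: r = 2√(−p/3) = 6.733003, φ = arccos(3q/(p·r)) = arccos(0.943552) = 0.337600 rad.
y_k = r·cos(φ/3 − 2πk/3) for k = 0, 1, 2 gives y = 6.690416, -2.690416, -4.000000.
λ_k = y_k + 0.000000 gives λ = 6.6904, -2.6904, -4.0000 (check: the sum is 0.0000 = tr M).

Hence λ_max = 6.6904 and λ_min = -4.0000.


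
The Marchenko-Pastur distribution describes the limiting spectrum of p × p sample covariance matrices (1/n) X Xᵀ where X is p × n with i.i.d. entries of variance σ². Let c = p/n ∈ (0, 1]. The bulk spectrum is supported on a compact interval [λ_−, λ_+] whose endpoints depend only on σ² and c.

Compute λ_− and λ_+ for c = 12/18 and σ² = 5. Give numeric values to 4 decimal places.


c = 12/18 = 0.666667; √c = 0.816497.
λ_− = σ² (1 − √c)² = 5 · (1 − 0.816497)² = 5 · (0.183503)² = 0.168368.
λ_+ = σ² (1 + √c)² = 5 · (1 + 0.816497)² = 5 · (1.816497)² = 16.498299.

Rounded to 4 decimal places: λ_− ≈ 0.1684, λ_+ ≈ 16.4983.


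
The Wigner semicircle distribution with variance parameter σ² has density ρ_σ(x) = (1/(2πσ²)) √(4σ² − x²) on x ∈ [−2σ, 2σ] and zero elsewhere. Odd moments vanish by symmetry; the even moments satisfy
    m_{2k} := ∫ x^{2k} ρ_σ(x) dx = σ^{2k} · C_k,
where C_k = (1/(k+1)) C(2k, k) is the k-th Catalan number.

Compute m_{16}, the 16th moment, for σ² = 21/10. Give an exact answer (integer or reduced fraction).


By the scaled semicircle moment identity, m_{2k} = σ^{2k} · C_k with k = 8.
C_8 = (1/(k+1)) · C(2k, k) = (1/9) · C(16, 8) = (1/9) · 12870 = 1430.
σ^{2k} = (σ²)^k = (21/10)^8 = 37822859361/100000000.

Therefore m_{16} = σ^{16} · C_8 = (37822859361/100000000) · 1430 = 5408668888623/10000000.


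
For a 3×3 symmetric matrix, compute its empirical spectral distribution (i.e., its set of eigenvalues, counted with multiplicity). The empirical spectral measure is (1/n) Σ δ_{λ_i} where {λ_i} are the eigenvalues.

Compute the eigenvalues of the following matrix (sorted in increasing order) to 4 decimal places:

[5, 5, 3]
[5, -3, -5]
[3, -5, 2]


Since M is real symmetric, all three eigenvalues are real; they are the roots of det(λI − M) = λ³ − (tr M) λ² + s λ − det M, where s is the sum of the principal 2×2 minors.
tr M = 5 + (-3) + 2 = 4.
s = (5·(-3) − 5²) + (5·2 − 3²) + ((-3)·2 − (-5)²) = -40 + 1 + (-31) = -70.
det M (expand along row 1) = 5·(-31) − 5·25 + 3·(-16) = -328.
Characteristic polynomial: λ³ − 4λ² − 70λ + 328 = 0.
Substitute λ = y + (tr M)/3 = y + 1.333333 to remove the quadratic term: y³ + p·y + q = 0 with p = s − (tr M)²/3 = -75.333333 and q = −2(tr M)³/27 + (tr M)·s/3 − det M = 229.925926.
Three real roots ⇒ use the trigonometric (Viète) form: r = 2√(−p/3) = 10.022198, φ = arccos(3q/(p·r)) = arccos(-0.913606) = 2.722863 rad.
y_k = r·cos(φ/3 − 2πk/3) for k = 0, 1, 2 gives y = 6.169888, 3.754844, -9.924732.
λ_k = y_k + 1.333333 gives λ = 7.5032, 5.0882, -8.5914 (check: the sum is 4.0000 = tr M).

Eigenvalues sorted in increasing order: [-8.5914, 5.0882, 7.5032].


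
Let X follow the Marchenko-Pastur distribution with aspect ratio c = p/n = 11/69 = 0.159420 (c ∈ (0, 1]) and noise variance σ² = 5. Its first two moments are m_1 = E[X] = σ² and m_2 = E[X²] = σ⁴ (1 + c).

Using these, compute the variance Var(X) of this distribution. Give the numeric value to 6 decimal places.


m_1 = E[X] = σ² = 5, so m_1² = 25.
m_2 = E[X²] = σ⁴ (1 + c) = 25 · (1 + 0.159420) = 25 · 1.159420 = 28.985507.
(Note m_2 − m_1² simplifies to c · σ⁴ = 0.159420 · 25.)

Var(X) = m_2 − m_1² = 28.985507 − 25 = 3.985507.


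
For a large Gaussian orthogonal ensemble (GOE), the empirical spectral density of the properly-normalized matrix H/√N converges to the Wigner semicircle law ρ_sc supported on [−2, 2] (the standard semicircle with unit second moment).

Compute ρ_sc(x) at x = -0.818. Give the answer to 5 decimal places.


ρ_sc(x) = (1/(2π)) √(4 − x²). With x = -0.818:
  4 − x² = 4 − (-0.818)² = 4 − 0.669124 = 3.330876.
  √(4 − x²) = 1.825069.
  1/(2π) = 0.159155.
  ρ_sc(-0.818) = 0.159155 · 1.825069 = 0.290469.

Rounded to 5 decimal places: ρ_sc(-0.818) ≈ 0.29047.


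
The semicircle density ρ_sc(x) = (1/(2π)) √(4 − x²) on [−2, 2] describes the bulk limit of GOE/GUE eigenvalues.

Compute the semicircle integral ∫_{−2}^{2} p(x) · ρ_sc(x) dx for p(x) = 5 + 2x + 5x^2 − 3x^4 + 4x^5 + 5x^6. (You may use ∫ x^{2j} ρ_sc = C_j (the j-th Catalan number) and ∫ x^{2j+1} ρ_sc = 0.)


Write p(x) = Σ a_i x^i, split into monomials and integrate each against ρ_sc separately.
Using ∫ x^{2j} ρ_sc = C_j = (1/(j+1)) C(2j, j) (Catalan numbers) and ∫ x^{2j+1} ρ_sc = 0 (odd monomials vanish by symmetry):
  i = 0 (even): a_0 · C_{0} = 5 · 1 = 5
  i = 1 (odd): ∫ x^1 ρ_sc = 0 (vanishes)
  i = 2 (even): a_2 · C_{1} = 5 · 1 = 5
  i = 4 (even): a_4 · C_{2} = -3 · 2 = -6
  i = 5 (odd): ∫ x^5 ρ_sc = 0 (vanishes)
  i = 6 (even): a_6 · C_{3} = 5 · 5 = 25

Summing the contributions: ∫_{−2}^{2} p(x) ρ_sc(x) dx = 5 + 5 + (-6) + 25 = 29.


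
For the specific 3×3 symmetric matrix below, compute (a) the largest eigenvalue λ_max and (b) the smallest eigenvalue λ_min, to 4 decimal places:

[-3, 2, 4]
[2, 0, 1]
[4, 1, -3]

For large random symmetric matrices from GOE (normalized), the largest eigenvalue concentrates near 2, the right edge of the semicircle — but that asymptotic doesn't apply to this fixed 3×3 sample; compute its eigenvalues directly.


Since M is real symmetric, all three eigenvalues are real; they are the roots of det(λI − M) = λ³ − (tr M) λ² + s λ − det M, where s is the sum of the principal 2×2 minors.
tr M = -3 + 0 + (-3) = -6.
s = ((-3)·0 − 2²) + ((-3)·(-3) − 4²) + (0·(-3) − 1²) = -4 + (-7) + (-1) = -12.
det M (expand along row 1) = (-3)·(-1) − 2·(-10) + 4·2 = 31.
Characteristic polynomial: λ³ + 6λ² − 12λ − 31 = 0.
Substitute λ = y + (tr M)/3 = y − 2.000000 to remove the quadratic term: y³ + p·y + q = 0 with p = s − (tr M)²/3 = -24.000000 and q = −2(tr M)³/27 + (tr M)·s/3 − det M = 9.000000.
Three real roots ⇒ use the trigonometric (Viète) form: r = 2√(−p/3) = 5.656854, φ = arccos(3q/(p·r)) = arccos(-0.198874) = 1.771005 rad.
y_k = r·cos(φ/3 − 2πk/3) for k = 0, 1, 2 gives y = 4.699456, 0.377237, -5.076693.
λ_k = y_k − 2.000000 gives λ = 2.6995, -1.6228, -7.0767 (check: the sum is -6.0000 = tr M).

Hence λ_max = 2.6995 and λ_min = -7.0767.


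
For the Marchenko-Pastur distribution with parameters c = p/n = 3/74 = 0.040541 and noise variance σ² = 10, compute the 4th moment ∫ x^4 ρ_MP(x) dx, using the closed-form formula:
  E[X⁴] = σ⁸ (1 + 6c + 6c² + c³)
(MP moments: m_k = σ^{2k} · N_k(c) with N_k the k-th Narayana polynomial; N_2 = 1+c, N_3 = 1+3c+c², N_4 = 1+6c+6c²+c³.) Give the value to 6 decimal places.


E[X⁴] = σ⁸ (1 + 6c + 6c² + c³) (fourth MP moment). With σ² = 10 (so σ⁸ = 10000) and c = 3/74 = 0.040541: E[X⁴] = 10000 · (1 + 6·0.040541 + 6·(0.040541)² + (0.040541)³) = 10000 · 1.253171.

So E[X^4] = 12531.710856.


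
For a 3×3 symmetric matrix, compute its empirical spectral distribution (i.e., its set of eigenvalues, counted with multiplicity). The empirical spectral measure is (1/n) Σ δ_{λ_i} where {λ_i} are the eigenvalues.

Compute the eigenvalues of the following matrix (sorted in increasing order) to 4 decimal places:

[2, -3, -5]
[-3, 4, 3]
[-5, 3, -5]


Since M is real symmetric, all three eigenvalues are real; they are the roots of det(λI − M) = λ³ − (tr M) λ² + s λ − det M, where s is the sum of the principal 2×2 minors.
tr M = 2 + 4 + (-5) = 1.
s = (2·4 − (-3)²) + (2·(-5) − (-5)²) + (4·(-5) − 3²) = -1 + (-35) + (-29) = -65.
det M (expand along row 1) = 2·(-29) − (-3)·30 + (-5)·11 = -23.
Characteristic polynomial: λ³ − λ² − 65λ + 23 = 0.
Substitute λ = y + (tr M)/3 = y + 0.333333 to remove the quadratic term: y³ + p·y + q = 0 with p = s − (tr M)²/3 = -65.333333 and q = −2(tr M)³/27 + (tr M)·s/3 − det M = 1.259259.
Three real roots ⇒ use the trigonometric (Viète) form: r = 2√(−p/3) = 9.333333, φ = arccos(3q/(p·r)) = arccos(-0.006195) = 1.576992 rad.
y_k = r·cos(φ/3 − 2πk/3) for k = 0, 1, 2 gives y = 8.073249, 0.019274, -8.092524.
λ_k = y_k + 0.333333 gives λ = 8.4066, 0.3526, -7.7592 (check: the sum is 1.0000 = tr M).

Eigenvalues sorted in increasing order: [-7.7592, 0.3526, 8.4066].


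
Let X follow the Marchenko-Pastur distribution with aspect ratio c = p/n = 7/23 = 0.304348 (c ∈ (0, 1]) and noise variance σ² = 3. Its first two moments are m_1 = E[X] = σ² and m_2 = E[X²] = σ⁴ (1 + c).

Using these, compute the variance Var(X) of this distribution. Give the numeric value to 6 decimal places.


m_1 = E[X] = σ² = 3, so m_1² = 9.
m_2 = E[X²] = σ⁴ (1 + c) = 9 · (1 + 0.304348) = 9 · 1.304348 = 11.739130.
(Note m_2 − m_1² simplifies to c · σ⁴ = 0.304348 · 9.)

Var(X) = m_2 − m_1² = 11.739130 − 9 = 2.739130.


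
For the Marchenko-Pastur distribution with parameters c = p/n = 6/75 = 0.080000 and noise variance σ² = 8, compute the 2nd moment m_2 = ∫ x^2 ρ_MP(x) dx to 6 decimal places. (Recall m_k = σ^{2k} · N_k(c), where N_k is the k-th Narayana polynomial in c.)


E[X²] = σ⁴ (1 + c) (second MP moment). With σ² = 8 (so σ⁴ = 64) and c = 6/75 = 0.080000: E[X²] = 64 · (1 + 0.080000) = 64 · 1.080000.

So E[X^2] = 69.120000.


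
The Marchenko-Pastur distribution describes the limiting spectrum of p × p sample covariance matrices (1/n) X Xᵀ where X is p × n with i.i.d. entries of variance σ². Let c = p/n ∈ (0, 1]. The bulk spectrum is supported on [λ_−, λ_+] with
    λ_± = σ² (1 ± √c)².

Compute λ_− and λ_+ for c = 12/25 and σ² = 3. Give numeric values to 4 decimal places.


c = 12/25 = 0.480000; √c = 0.692820.
λ_− = σ² (1 − √c)² = 3 · (1 − 0.692820)² = 3 · (0.307180)² = 0.283078.
λ_+ = σ² (1 + √c)² = 3 · (1 + 0.692820)² = 3 · (1.692820)² = 8.596922.

Rounded to 4 decimal places: λ_− ≈ 0.2831, λ_+ ≈ 8.5969.


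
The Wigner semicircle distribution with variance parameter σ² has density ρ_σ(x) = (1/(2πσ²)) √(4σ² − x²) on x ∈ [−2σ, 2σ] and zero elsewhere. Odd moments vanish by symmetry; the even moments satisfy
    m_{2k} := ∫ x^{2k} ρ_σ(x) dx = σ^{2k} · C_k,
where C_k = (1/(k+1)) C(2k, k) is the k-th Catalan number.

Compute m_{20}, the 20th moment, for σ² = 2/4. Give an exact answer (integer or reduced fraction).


By the scaled semicircle moment identity, m_{2k} = σ^{2k} · C_k with k = 10.
C_10 = (1/(k+1)) · C(2k, k) = (1/11) · C(20, 10) = (1/11) · 184756 = 16796.
σ^{2k} = (σ²)^k = (2/4)^10 = 1/1024.

Therefore m_{20} = σ^{20} · C_10 = (1/1024) · 16796 = 4199/256.


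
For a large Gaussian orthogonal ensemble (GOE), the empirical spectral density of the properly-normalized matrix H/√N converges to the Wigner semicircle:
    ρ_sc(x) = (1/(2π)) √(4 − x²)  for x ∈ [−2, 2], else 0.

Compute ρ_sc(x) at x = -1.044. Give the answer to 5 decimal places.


ρ_sc(x) = (1/(2π)) √(4 − x²). With x = -1.044:
  4 − x² = 4 − (-1.044)² = 4 − 1.089936 = 2.910064.
  √(4 − x²) = 1.705891.
  1/(2π) = 0.159155.
  ρ_sc(-1.044) = 0.159155 · 1.705891 = 0.271501.

Rounded to 5 decimal places: ρ_sc(-1.044) ≈ 0.27150.


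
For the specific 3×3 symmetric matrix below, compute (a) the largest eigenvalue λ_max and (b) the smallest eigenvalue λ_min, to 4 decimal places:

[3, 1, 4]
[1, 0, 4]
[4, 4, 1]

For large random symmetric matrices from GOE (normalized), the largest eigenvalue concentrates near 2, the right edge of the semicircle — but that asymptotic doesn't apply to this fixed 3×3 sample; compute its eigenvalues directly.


Since M is real symmetric, all three eigenvalues are real; they are the roots of det(λI − M) = λ³ − (tr M) λ² + s λ − det M, where s is the sum of the principal 2×2 minors.
tr M = 3 + 0 + 1 = 4.
s = (3·0 − 1²) + (3·1 − 4²) + (0·1 − 4²) = -1 + (-13) + (-16) = -30.
det M (expand along row 1) = 3·(-16) − 1·(-15) + 4·4 = -17.
Characteristic polynomial: λ³ − 4λ² − 30λ + 17 = 0.
Substitute λ = y + (tr M)/3 = y + 1.333333 to remove the quadratic term: y³ + p·y + q = 0 with p = s − (tr M)²/3 = -35.333333 and q = −2(tr M)³/27 + (tr M)·s/3 − det M = -27.740741.
Three real roots ⇒ use the trigonometric (Viète) form: r = 2√(−p/3) = 6.863753, φ = arccos(3q/(p·r)) = arccos(0.343157) = 1.220520 rad.
y_k = r·cos(φ/3 − 2πk/3) for k = 0, 1, 2 gives y = 6.303505, -0.799583, -5.503922.
λ_k = y_k + 1.333333 gives λ = 7.6368, 0.5338, -4.1706 (check: the sum is 4.0000 = tr M).

Hence λ_max = 7.6368 and λ_min = -4.1706.


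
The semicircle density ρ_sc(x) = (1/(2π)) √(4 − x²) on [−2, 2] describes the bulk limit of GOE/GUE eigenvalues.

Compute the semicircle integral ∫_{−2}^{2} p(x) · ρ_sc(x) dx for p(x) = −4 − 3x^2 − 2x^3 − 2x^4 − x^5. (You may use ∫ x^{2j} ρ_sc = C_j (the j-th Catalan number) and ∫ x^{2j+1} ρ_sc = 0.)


Write p(x) = Σ a_i x^i, split into monomials and integrate each against ρ_sc separately.
Using ∫ x^{2j} ρ_sc = C_j = (1/(j+1)) C(2j, j) (Catalan numbers) and ∫ x^{2j+1} ρ_sc = 0 (odd monomials vanish by symmetry):
  i = 0 (even): a_0 · C_{0} = -4 · 1 = -4
  i = 2 (even): a_2 · C_{1} = -3 · 1 = -3
  i = 3 (odd): ∫ x^3 ρ_sc = 0 (vanishes)
  i = 4 (even): a_4 · C_{2} = -2 · 2 = -4
  i = 5 (odd): ∫ x^5 ρ_sc = 0 (vanishes)

Summing the contributions: ∫_{−2}^{2} p(x) ρ_sc(x) dx = (-4) + (-3) + (-4) = -11.


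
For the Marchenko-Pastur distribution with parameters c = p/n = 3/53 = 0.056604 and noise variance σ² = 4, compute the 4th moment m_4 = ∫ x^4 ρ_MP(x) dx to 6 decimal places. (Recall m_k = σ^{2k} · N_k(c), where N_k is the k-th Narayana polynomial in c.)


E[X⁴] = σ⁸ (1 + 6c + 6c² + c³) (fourth MP moment). With σ² = 4 (so σ⁸ = 256) and c = 3/53 = 0.056604: E[X⁴] = 256 · (1 + 6·0.056604 + 6·(0.056604)² + (0.056604)³) = 256 · 1.359028.

So E[X^4] = 347.911148.


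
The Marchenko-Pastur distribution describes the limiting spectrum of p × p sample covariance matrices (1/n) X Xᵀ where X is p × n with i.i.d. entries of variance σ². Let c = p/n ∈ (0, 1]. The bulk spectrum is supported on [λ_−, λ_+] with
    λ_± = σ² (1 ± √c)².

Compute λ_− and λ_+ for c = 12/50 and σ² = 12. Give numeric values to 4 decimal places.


c = 12/50 = 0.240000; √c = 0.489898.
λ_− = σ² (1 − √c)² = 12 · (1 − 0.489898)² = 12 · (0.510102)² = 3.122449.
λ_+ = σ² (1 + √c)² = 12 · (1 + 0.489898)² = 12 · (1.489898)² = 26.637551.

Rounded to 4 decimal places: λ_− ≈ 3.1224, λ_+ ≈ 26.6376.


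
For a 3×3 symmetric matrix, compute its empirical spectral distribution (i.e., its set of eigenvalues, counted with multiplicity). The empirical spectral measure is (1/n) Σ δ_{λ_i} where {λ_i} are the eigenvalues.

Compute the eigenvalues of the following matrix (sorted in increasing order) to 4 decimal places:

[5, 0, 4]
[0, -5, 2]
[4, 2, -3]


Since M is real symmetric, all three eigenvalues are real; they are the roots of det(λI − M) = λ³ − (tr M) λ² + s λ − det M, where s is the sum of the principal 2×2 minors.
tr M = 5 + (-5) + (-3) = -3.
s = (5·(-5) − 0²) + (5·(-3) − 4²) + ((-5)·(-3) − 2²) = -25 + (-31) + 11 = -45.
det M (expand along row 1) = 5·11 − 0·(-8) + 4·20 = 135.
Characteristic polynomial: λ³ + 3λ² − 45λ − 135 = 0.
Substitute λ = y + (tr M)/3 = y − 1.000000 to remove the quadratic term: y³ + p·y + q = 0 with p = s − (tr M)²/3 = -48.000000 and q = −2(tr M)³/27 + (tr M)·s/3 − det M = -88.000000.
Three real roots ⇒ use the trigonometric (Viète) form: r = 2√(−p/3) = 8.000000, φ = arccos(3q/(p·r)) = arccos(0.687500) = 0.812756 rad.
y_k = r·cos(φ/3 − 2πk/3) for k = 0, 1, 2 gives y = 7.708204, -2.000000, -5.708204.
λ_k = y_k − 1.000000 gives λ = 6.7082, -3.0000, -6.7082 (check: the sum is -3.0000 = tr M).

Eigenvalues sorted in increasing order: [-6.7082, -3.0000, 6.7082].


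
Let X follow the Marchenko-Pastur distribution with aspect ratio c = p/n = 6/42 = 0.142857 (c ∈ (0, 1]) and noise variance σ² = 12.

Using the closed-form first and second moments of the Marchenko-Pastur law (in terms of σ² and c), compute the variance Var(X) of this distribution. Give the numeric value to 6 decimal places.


Recall the MP moments m_1 = E[X] = σ² and m_2 = E[X²] = σ⁴ (1 + c).
m_1 = E[X] = σ² = 12, so m_1² = 144.
m_2 = E[X²] = σ⁴ (1 + c) = 144 · (1 + 0.142857) = 144 · 1.142857 = 164.571429.
(Note m_2 − m_1² simplifies to c · σ⁴ = 0.142857 · 144.)

Var(X) = m_2 − m_1² = 164.571429 − 144 = 20.571429.


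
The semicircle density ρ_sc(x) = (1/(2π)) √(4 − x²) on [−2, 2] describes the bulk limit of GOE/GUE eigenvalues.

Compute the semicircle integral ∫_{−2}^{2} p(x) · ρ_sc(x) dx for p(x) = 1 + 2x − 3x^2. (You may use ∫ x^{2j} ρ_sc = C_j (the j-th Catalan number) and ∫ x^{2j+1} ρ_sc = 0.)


Write p(x) = Σ a_i x^i, split into monomials and integrate each against ρ_sc separately.
Using ∫ x^{2j} ρ_sc = C_j = (1/(j+1)) C(2j, j) (Catalan numbers) and ∫ x^{2j+1} ρ_sc = 0 (odd monomials vanish by symmetry):
  i = 0 (even): a_0 · C_{0} = 1 · 1 = 1
  i = 1 (odd): ∫ x^1 ρ_sc = 0 (vanishes)
  i = 2 (even): a_2 · C_{1} = -3 · 1 = -3

Summing the contributions: ∫_{−2}^{2} p(x) ρ_sc(x) dx = 1 + (-3) = -2.


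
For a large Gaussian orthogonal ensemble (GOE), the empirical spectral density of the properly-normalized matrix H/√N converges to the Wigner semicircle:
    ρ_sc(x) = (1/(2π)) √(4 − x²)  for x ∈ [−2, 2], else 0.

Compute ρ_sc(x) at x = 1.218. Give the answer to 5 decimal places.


ρ_sc(x) = (1/(2π)) √(4 − x²). With x = 1.218:
  4 − x² = 4 − (1.218)² = 4 − 1.483524 = 2.516476.
  √(4 − x²) = 1.586340.
  1/(2π) = 0.159155.
  ρ_sc(1.218) = 0.159155 · 1.586340 = 0.252474.

Rounded to 5 decimal places: ρ_sc(1.218) ≈ 0.25247.


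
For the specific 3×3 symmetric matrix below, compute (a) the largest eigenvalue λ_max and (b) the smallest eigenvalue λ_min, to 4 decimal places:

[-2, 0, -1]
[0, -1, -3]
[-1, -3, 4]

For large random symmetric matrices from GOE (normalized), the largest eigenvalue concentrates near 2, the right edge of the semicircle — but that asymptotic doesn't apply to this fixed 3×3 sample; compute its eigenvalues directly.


Since M is real symmetric, all three eigenvalues are real; they are the roots of det(λI − M) = λ³ − (tr M) λ² + s λ − det M, where s is the sum of the principal 2×2 minors.
tr M = -2 + (-1) + 4 = 1.
s = ((-2)·(-1) − 0²) + ((-2)·4 − (-1)²) + ((-1)·4 − (-3)²) = 2 + (-9) + (-13) = -20.
det M (expand along row 1) = (-2)·(-13) − 0·(-3) + (-1)·(-1) = 27.
Characteristic polynomial: λ³ − λ² − 20λ − 27 = 0.
Substitute λ = y + (tr M)/3 = y + 0.333333 to remove the quadratic term: y³ + p·y + q = 0 with p = s − (tr M)²/3 = -20.333333 and q = −2(tr M)³/27 + (tr M)·s/3 − det M = -33.740741.
Three real roots ⇒ use the trigonometric (Viète) form: r = 2√(−p/3) = 5.206833, φ = arccos(3q/(p·r)) = arccos(0.956079) = 0.297478 rad.
y_k = r·cos(φ/3 − 2πk/3) for k = 0, 1, 2 gives y = 5.181256, -2.144226, -3.037030.
λ_k = y_k + 0.333333 gives λ = 5.5146, -1.8109, -2.7037 (check: the sum is 1.0000 = tr M).

Hence λ_max = 5.5146 and λ_min = -2.7037.


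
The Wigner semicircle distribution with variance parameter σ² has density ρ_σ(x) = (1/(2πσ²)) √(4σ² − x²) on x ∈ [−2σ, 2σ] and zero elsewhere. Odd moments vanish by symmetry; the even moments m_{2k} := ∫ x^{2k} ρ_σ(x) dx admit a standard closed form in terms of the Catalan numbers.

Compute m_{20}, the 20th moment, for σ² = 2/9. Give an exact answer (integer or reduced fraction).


By the scaled semicircle moment identity, m_{2k} = σ^{2k} · C_k with k = 10.
C_10 = (1/(k+1)) · C(2k, k) = (1/11) · C(20, 10) = (1/11) · 184756 = 16796.
σ^{2k} = (σ²)^k = (2/9)^10 = 1024/3486784401.

Therefore m_{20} = σ^{20} · C_10 = (1024/3486784401) · 16796 = 17199104/3486784401.


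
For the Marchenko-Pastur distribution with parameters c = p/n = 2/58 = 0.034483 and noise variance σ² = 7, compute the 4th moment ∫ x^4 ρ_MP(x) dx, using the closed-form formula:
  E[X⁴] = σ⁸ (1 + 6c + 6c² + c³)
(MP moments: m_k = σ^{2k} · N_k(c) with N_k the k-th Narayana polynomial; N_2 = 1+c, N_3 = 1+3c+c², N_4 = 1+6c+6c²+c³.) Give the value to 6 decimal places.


E[X⁴] = σ⁸ (1 + 6c + 6c² + c³) (fourth MP moment). With σ² = 7 (so σ⁸ = 2401) and c = 2/58 = 0.034483: E[X⁴] = 2401 · (1 + 6·0.034483 + 6·(0.034483)² + (0.034483)³) = 2401 · 1.214072.

So E[X^4] = 2914.986674.


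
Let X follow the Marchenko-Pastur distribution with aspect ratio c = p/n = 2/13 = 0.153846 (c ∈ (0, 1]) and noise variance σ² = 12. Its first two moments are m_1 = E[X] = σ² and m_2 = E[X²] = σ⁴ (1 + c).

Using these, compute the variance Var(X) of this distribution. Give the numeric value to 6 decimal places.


m_1 = E[X] = σ² = 12, so m_1² = 144.
m_2 = E[X²] = σ⁴ (1 + c) = 144 · (1 + 0.153846) = 144 · 1.153846 = 166.153846.
(Note m_2 − m_1² simplifies to c · σ⁴ = 0.153846 · 144.)

Var(X) = m_2 − m_1² = 166.153846 − 144 = 22.153846.


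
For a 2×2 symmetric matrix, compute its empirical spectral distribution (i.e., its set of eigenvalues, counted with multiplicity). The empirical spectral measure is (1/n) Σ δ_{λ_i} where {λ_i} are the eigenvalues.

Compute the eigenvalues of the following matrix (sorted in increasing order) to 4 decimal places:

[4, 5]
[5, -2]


Since M is real symmetric, both eigenvalues are real; they are the roots of det(λI − M) = λ² − (tr M) λ + det M.
tr M = 4 + (-2) = 2.
det M = 4·(-2) − 5² = -8 − 25 = -33.
Characteristic polynomial: λ² − 2λ − 33 = 0.
Discriminant Δ = (tr M)² − 4·det M = 4 − (-132) = 136; √Δ = 11.661904.
λ = (tr M ± √Δ)/2 = (2 ± 11.661904)/2, giving (tr M − √Δ)/2 = -4.8310 and (tr M + √Δ)/2 = 6.8310.

Eigenvalues sorted in increasing order: [-4.8310, 6.8310].


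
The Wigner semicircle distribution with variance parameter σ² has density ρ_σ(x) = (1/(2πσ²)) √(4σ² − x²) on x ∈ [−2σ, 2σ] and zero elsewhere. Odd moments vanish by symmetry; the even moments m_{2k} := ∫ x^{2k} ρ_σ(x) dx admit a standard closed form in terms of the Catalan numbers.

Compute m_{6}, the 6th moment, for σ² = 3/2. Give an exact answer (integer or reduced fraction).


By the scaled semicircle moment identity, m_{2k} = σ^{2k} · C_k with k = 3.
C_3 = (1/(k+1)) · C(2k, k) = (1/4) · C(6, 3) = (1/4) · 20 = 5.
σ^{2k} = (σ²)^k = (3/2)^3 = 27/8.

Therefore m_{6} = σ^{6} · C_3 = (27/8) · 5 = 135/8.


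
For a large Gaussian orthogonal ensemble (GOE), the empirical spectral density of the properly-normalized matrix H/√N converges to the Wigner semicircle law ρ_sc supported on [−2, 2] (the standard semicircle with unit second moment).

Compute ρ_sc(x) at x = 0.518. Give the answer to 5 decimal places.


ρ_sc(x) = (1/(2π)) √(4 − x²). With x = 0.518:
  4 − x² = 4 − (0.518)² = 4 − 0.268324 = 3.731676.
  √(4 − x²) = 1.931755.
  1/(2π) = 0.159155.
  ρ_sc(0.518) = 0.159155 · 1.931755 = 0.307448.

Rounded to 5 decimal places: ρ_sc(0.518) ≈ 0.30745.


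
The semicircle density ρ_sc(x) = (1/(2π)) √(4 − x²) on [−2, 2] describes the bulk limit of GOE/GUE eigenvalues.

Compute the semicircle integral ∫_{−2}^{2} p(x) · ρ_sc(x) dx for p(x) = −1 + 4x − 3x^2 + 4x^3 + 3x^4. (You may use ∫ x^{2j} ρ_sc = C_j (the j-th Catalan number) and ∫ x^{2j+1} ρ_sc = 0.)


Write p(x) = Σ a_i x^i, split into monomials and integrate each against ρ_sc separately.
Using ∫ x^{2j} ρ_sc = C_j = (1/(j+1)) C(2j, j) (Catalan numbers) and ∫ x^{2j+1} ρ_sc = 0 (odd monomials vanish by symmetry):
  i = 0 (even): a_0 · C_{0} = -1 · 1 = -1
  i = 1 (odd): ∫ x^1 ρ_sc = 0 (vanishes)
  i = 2 (even): a_2 · C_{1} = -3 · 1 = -3
  i = 3 (odd): ∫ x^3 ρ_sc = 0 (vanishes)
  i = 4 (even): a_4 · C_{2} = 3 · 2 = 6

Summing the contributions: ∫_{−2}^{2} p(x) ρ_sc(x) dx = (-1) + (-3) + 6 = 2.


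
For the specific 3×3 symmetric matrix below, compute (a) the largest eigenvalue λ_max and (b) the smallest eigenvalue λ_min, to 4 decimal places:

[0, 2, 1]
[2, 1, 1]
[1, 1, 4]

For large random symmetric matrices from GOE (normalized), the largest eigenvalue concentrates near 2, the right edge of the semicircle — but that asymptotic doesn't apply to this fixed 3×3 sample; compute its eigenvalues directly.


Since M is real symmetric, all three eigenvalues are real; they are the roots of det(λI − M) = λ³ − (tr M) λ² + s λ − det M, where s is the sum of the principal 2×2 minors.
tr M = 0 + 1 + 4 = 5.
s = (0·1 − 2²) + (0·4 − 1²) + (1·4 − 1²) = -4 + (-1) + 3 = -2.
det M (expand along row 1) = 0·3 − 2·7 + 1·1 = -13.
Characteristic polynomial: λ³ − 5λ² − 2λ + 13 = 0.
Substitute λ = y + (tr M)/3 = y + 1.666667 to remove the quadratic term: y³ + p·y + q = 0 with p = s − (tr M)²/3 = -10.333333 and q = −2(tr M)³/27 + (tr M)·s/3 − det M = 0.407407.
Three real roots ⇒ use the trigonometric (Viète) form: r = 2√(−p/3) = 3.711843, φ = arccos(3q/(p·r)) = arccos(-0.031865) = 1.602667 rad.
y_k = r·cos(φ/3 − 2πk/3) for k = 0, 1, 2 gives y = 3.194653, 0.039432, -3.234085.
λ_k = y_k + 1.666667 gives λ = 4.8613, 1.7061, -1.5674 (check: the sum is 5.0000 = tr M).

Hence λ_max = 4.8613 and λ_min = -1.5674.


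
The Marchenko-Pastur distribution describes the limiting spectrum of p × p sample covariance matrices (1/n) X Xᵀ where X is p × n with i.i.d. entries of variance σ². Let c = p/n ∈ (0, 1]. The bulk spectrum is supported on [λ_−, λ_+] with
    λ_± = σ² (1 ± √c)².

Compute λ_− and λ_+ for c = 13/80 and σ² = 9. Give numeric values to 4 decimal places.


c = 13/80 = 0.162500; √c = 0.403113.
λ_− = σ² (1 − √c)² = 9 · (1 − 0.403113)² = 9 · (0.596887)² = 3.206468.
λ_+ = σ² (1 + √c)² = 9 · (1 + 0.403113)² = 9 · (1.403113)² = 17.718532.

Rounded to 4 decimal places: λ_− ≈ 3.2065, λ_+ ≈ 17.7185.


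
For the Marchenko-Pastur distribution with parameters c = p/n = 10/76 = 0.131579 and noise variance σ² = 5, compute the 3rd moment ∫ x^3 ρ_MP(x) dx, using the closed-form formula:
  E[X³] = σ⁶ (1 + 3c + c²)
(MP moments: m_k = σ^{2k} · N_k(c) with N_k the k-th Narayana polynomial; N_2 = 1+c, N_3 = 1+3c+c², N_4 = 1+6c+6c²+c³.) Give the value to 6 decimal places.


E[X³] = σ⁶ (1 + 3c + c²) (third MP moment). With σ² = 5 (so σ⁶ = 125) and c = 10/76 = 0.131579: E[X³] = 125 · (1 + 3·0.131579 + (0.131579)²) = 125 · 1.412050.

So E[X^3] = 176.506233.


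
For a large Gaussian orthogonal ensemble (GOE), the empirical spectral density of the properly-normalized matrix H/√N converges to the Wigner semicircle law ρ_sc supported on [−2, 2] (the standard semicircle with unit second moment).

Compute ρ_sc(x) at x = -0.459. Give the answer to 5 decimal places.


ρ_sc(x) = (1/(2π)) √(4 − x²). With x = -0.459:
  4 − x² = 4 − (-0.459)² = 4 − 0.210681 = 3.789319.
  √(4 − x²) = 1.946617.
  1/(2π) = 0.159155.
  ρ_sc(-0.459) = 0.159155 · 1.946617 = 0.309814.

Rounded to 5 decimal places: ρ_sc(-0.459) ≈ 0.30981.


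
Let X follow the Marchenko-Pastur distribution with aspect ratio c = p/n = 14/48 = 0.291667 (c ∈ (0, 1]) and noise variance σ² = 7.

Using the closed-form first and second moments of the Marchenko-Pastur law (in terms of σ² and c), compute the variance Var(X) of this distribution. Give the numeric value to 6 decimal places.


Recall the MP moments m_1 = E[X] = σ² and m_2 = E[X²] = σ⁴ (1 + c).
m_1 = E[X] = σ² = 7, so m_1² = 49.
m_2 = E[X²] = σ⁴ (1 + c) = 49 · (1 + 0.291667) = 49 · 1.291667 = 63.291667.
(Note m_2 − m_1² simplifies to c · σ⁴ = 0.291667 · 49.)

Var(X) = m_2 − m_1² = 63.291667 − 49 = 14.291667.


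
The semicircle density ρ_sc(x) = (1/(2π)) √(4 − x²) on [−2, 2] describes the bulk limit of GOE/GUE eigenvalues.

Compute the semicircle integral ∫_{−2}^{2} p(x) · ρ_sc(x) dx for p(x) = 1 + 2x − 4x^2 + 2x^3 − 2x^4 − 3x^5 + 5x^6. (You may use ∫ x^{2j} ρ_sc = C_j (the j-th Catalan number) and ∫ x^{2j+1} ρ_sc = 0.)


Write p(x) = Σ a_i x^i, split into monomials and integrate each against ρ_sc separately.
Using ∫ x^{2j} ρ_sc = C_j = (1/(j+1)) C(2j, j) (Catalan numbers) and ∫ x^{2j+1} ρ_sc = 0 (odd monomials vanish by symmetry):
  i = 0 (even): a_0 · C_{0} = 1 · 1 = 1
  i = 1 (odd): ∫ x^1 ρ_sc = 0 (vanishes)
  i = 2 (even): a_2 · C_{1} = -4 · 1 = -4
  i = 3 (odd): ∫ x^3 ρ_sc = 0 (vanishes)
  i = 4 (even): a_4 · C_{2} = -2 · 2 = -4
  i = 5 (odd): ∫ x^5 ρ_sc = 0 (vanishes)
  i = 6 (even): a_6 · C_{3} = 5 · 5 = 25

Summing the contributions: ∫_{−2}^{2} p(x) ρ_sc(x) dx = 1 + (-4) + (-4) + 25 = 18.


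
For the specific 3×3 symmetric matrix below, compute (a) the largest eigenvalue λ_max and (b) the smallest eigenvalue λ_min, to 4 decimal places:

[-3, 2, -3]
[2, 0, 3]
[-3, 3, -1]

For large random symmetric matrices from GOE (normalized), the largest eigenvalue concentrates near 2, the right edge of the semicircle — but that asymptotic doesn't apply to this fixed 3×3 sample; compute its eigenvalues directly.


Since M is real symmetric, all three eigenvalues are real; they are the roots of det(λI − M) = λ³ − (tr M) λ² + s λ − det M, where s is the sum of the principal 2×2 minors.
tr M = -3 + 0 + (-1) = -4.
s = ((-3)·0 − 2²) + ((-3)·(-1) − (-3)²) + (0·(-1) − 3²) = -4 + (-6) + (-9) = -19.
det M (expand along row 1) = (-3)·(-9) − 2·7 + (-3)·6 = -5.
Characteristic polynomial: λ³ + 4λ² − 19λ + 5 = 0.
Substitute λ = y + (tr M)/3 = y − 1.333333 to remove the quadratic term: y³ + p·y + q = 0 with p = s − (tr M)²/3 = -24.333333 and q = −2(tr M)³/27 + (tr M)·s/3 − det M = 35.074074.
Three real roots ⇒ use the trigonometric (Viète) form: r = 2√(−p/3) = 5.696002, φ = arccos(3q/(p·r)) = arccos(-0.759164) = 2.432824 rad.
y_k = r·cos(φ/3 − 2πk/3) for k = 0, 1, 2 gives y = 3.923499, 1.614275, -5.537774.
λ_k = y_k − 1.333333 gives λ = 2.5902, 0.2809, -6.8711 (check: the sum is -4.0000 = tr M).

Hence λ_max = 2.5902 and λ_min = -6.8711.


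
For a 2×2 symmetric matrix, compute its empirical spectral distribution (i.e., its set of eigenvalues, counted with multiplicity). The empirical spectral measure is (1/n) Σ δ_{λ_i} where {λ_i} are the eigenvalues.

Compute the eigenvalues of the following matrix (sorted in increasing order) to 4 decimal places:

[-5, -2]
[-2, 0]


Since M is real symmetric, both eigenvalues are real; they are the roots of det(λI − M) = λ² − (tr M) λ + det M.
tr M = -5 + 0 = -5.
det M = (-5)·0 − (-2)² = 0 − 4 = -4.
Characteristic polynomial: λ² + 5λ − 4 = 0.
Discriminant Δ = (tr M)² − 4·det M = 25 − (-16) = 41; √Δ = 6.403124.
λ = (tr M ± √Δ)/2 = (-5 ± 6.403124)/2, giving (tr M − √Δ)/2 = -5.7016 and (tr M + √Δ)/2 = 0.7016.

Eigenvalues sorted in increasing order: [-5.7016, 0.7016].


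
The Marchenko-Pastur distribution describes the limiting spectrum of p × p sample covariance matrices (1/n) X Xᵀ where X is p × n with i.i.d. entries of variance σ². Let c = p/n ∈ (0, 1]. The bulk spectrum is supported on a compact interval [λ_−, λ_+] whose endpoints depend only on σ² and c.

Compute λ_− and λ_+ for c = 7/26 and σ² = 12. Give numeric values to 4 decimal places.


c = 7/26 = 0.269231; √c = 0.518875.
λ_− = σ² (1 − √c)² = 12 · (1 − 0.518875)² = 12 · (0.481125)² = 2.777781.
λ_+ = σ² (1 + √c)² = 12 · (1 + 0.518875)² = 12 · (1.518875)² = 27.683758.

Rounded to 4 decimal places: λ_− ≈ 2.7778, λ_+ ≈ 27.6838.


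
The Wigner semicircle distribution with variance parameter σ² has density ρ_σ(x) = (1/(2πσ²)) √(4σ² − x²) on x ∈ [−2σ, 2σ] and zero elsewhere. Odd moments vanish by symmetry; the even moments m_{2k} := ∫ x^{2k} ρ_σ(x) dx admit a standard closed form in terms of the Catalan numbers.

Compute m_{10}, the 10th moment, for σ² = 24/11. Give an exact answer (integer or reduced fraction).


By the scaled semicircle moment identity, m_{2k} = σ^{2k} · C_k with k = 5.
C_5 = (1/(k+1)) · C(2k, k) = (1/6) · C(10, 5) = (1/6) · 252 = 42.
σ^{2k} = (σ²)^k = (24/11)^5 = 7962624/161051.

Therefore m_{10} = σ^{10} · C_5 = (7962624/161051) · 42 = 334430208/161051.


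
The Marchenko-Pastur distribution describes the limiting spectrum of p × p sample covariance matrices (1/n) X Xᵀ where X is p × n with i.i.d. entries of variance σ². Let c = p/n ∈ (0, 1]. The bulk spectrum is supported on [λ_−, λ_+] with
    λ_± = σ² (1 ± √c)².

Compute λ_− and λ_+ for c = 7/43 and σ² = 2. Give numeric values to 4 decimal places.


c = 7/43 = 0.162791; √c = 0.403473.
λ_− = σ² (1 − √c)² = 2 · (1 − 0.403473)² = 2 · (0.596527)² = 0.711688.
λ_+ = σ² (1 + √c)² = 2 · (1 + 0.403473)² = 2 · (1.403473)² = 3.939475.

Rounded to 4 decimal places: λ_− ≈ 0.7117, λ_+ ≈ 3.9395.
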